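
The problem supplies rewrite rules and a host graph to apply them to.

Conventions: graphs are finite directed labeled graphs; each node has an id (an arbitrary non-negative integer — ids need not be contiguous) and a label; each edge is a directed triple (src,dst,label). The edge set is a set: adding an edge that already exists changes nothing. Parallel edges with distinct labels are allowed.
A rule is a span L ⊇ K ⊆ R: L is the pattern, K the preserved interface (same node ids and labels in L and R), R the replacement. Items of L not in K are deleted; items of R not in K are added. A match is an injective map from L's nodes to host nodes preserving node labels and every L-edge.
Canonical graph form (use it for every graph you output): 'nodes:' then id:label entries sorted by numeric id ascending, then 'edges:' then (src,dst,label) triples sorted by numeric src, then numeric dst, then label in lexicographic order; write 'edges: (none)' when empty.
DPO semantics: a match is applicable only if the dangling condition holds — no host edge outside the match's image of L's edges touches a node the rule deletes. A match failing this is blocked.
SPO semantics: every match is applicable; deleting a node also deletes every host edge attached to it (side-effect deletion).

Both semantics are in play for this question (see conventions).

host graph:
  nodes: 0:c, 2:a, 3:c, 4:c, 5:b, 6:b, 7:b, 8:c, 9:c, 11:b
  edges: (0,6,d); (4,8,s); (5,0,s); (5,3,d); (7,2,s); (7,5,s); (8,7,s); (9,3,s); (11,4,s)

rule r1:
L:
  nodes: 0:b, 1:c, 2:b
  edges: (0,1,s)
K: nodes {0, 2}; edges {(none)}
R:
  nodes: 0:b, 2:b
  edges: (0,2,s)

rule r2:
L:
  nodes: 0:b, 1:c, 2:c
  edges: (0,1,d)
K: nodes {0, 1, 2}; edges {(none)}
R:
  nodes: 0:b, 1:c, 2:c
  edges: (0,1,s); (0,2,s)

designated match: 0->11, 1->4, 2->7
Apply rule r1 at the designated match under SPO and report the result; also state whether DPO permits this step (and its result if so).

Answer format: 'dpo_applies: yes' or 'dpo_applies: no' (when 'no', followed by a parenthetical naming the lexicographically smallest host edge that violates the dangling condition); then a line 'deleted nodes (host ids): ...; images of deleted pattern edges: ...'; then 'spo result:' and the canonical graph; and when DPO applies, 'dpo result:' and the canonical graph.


dpo_applies: no
(the rule deletes node 4, which keeps host edge (4,8,s) outside the match image — the dangling condition fails, DPO blocks; SPO proceeds and side-deletes such edges)
deleted nodes (host ids): 4; images of deleted pattern edges: (11,4,s)
spo result:
nodes: 0:c, 2:a, 3:c, 5:b, 6:b, 7:b, 8:c, 9:c, 11:b
edges: (0,6,d); (5,0,s); (5,3,d); (7,2,s); (7,5,s); (8,7,s); (9,3,s); (11,7,s)


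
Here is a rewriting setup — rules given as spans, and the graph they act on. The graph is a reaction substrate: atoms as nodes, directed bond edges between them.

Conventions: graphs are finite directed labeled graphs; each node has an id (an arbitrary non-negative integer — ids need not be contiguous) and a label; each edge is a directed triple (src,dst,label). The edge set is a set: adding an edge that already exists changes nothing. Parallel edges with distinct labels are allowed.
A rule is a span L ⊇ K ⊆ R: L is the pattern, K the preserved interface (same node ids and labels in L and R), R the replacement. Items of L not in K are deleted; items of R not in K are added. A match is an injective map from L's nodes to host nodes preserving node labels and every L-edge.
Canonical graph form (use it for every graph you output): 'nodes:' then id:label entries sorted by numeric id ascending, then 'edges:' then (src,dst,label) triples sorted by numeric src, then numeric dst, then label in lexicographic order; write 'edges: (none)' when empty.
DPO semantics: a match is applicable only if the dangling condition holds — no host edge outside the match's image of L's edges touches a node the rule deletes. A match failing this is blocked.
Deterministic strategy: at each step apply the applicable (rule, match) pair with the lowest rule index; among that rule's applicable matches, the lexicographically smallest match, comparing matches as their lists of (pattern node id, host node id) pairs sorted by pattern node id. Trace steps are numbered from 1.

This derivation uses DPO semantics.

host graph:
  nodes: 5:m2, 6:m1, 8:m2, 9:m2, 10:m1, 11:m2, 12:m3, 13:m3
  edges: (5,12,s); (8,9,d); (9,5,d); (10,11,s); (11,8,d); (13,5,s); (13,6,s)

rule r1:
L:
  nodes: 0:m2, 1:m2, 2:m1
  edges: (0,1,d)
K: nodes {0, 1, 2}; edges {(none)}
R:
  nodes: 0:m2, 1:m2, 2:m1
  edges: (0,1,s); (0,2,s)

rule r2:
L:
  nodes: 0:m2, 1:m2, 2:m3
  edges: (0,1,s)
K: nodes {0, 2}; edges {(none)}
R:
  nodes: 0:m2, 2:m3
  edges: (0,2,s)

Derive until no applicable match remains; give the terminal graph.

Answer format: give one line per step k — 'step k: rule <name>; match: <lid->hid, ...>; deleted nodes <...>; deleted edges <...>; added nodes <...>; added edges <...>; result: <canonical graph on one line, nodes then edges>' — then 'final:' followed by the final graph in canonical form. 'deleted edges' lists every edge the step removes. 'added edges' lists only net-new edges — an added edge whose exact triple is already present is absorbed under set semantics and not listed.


step 1: rule r1; match: 0->8, 1->9, 2->6; deleted nodes (none); deleted edges (8,9,d); added nodes (none); added edges (8,6,s); (8,9,s); result: nodes: 5:m2, 6:m1, 8:m2, 9:m2, 10:m1, 11:m2, 12:m3, 13:m3 edges: (5,12,s); (8,6,s); (8,9,s); (9,5,d); (10,11,s); (11,8,d); (13,5,s); (13,6,s)
step 2: rule r1; match: 0->9, 1->5, 2->6; deleted nodes (none); deleted edges (9,5,d); added nodes (none); added edges (9,5,s); (9,6,s); result: nodes: 5:m2, 6:m1, 8:m2, 9:m2, 10:m1, 11:m2, 12:m3, 13:m3 edges: (5,12,s); (8,6,s); (8,9,s); (9,5,s); (9,6,s); (10,11,s); (11,8,d); (13,5,s); (13,6,s)
step 3: rule r1; match: 0->11, 1->8, 2->6; deleted nodes (none); deleted edges (11,8,d); added nodes (none); added edges (11,6,s); (11,8,s); result: nodes: 5:m2, 6:m1, 8:m2, 9:m2, 10:m1, 11:m2, 12:m3, 13:m3 edges: (5,12,s); (8,6,s); (8,9,s); (9,5,s); (9,6,s); (10,11,s); (11,6,s); (11,8,s); (13,5,s); (13,6,s)
final:
nodes: 5:m2, 6:m1, 8:m2, 9:m2, 10:m1, 11:m2, 12:m3, 13:m3
edges: (5,12,s); (8,6,s); (8,9,s); (9,5,s); (9,6,s); (10,11,s); (11,6,s); (11,8,s); (13,5,s); (13,6,s)


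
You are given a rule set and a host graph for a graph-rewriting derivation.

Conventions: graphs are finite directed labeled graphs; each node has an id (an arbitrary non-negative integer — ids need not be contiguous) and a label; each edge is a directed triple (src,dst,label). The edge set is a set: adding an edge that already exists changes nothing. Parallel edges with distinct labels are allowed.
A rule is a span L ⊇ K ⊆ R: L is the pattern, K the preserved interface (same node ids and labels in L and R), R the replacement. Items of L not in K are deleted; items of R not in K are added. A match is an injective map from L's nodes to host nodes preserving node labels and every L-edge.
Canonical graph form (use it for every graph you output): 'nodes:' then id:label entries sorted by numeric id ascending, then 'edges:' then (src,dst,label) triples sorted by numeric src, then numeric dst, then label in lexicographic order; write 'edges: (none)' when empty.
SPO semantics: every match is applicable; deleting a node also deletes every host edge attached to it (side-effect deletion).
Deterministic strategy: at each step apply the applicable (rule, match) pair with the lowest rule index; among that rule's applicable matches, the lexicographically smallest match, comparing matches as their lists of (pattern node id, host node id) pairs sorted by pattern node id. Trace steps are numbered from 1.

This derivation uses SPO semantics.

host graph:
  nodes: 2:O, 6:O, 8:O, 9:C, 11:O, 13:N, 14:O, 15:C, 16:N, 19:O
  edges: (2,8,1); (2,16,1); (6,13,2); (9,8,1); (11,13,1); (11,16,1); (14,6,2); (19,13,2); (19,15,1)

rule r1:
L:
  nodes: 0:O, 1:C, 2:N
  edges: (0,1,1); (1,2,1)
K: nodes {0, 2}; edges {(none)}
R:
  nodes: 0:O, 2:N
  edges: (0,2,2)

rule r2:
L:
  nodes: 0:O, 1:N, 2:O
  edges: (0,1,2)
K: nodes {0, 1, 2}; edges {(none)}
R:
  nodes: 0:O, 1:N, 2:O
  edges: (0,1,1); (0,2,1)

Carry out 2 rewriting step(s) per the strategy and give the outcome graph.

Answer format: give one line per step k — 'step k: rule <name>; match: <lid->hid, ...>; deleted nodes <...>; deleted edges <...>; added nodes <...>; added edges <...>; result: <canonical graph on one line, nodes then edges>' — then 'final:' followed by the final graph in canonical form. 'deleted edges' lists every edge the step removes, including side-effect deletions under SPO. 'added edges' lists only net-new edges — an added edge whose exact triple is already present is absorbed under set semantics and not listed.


step 1: rule r2; match: 0->6, 1->13, 2->2; deleted nodes (none); deleted edges (6,13,2); added nodes (none); added edges (6,2,1); (6,13,1); result: nodes: 2:O, 6:O, 8:O, 9:C, 11:O, 13:N, 14:O, 15:C, 16:N, 19:O edges: (2,8,1); (2,16,1); (6,2,1); (6,13,1); (9,8,1); (11,13,1); (11,16,1); (14,6,2); (19,13,2); (19,15,1)
step 2: rule r2; match: 0->19, 1->13, 2->2; deleted nodes (none); deleted edges (19,13,2); added nodes (none); added edges (19,2,1); (19,13,1); result: nodes: 2:O, 6:O, 8:O, 9:C, 11:O, 13:N, 14:O, 15:C, 16:N, 19:O edges: (2,8,1); (2,16,1); (6,2,1); (6,13,1); (9,8,1); (11,13,1); (11,16,1); (14,6,2); (19,2,1); (19,13,1); (19,15,1)
final:
nodes: 2:O, 6:O, 8:O, 9:C, 11:O, 13:N, 14:O, 15:C, 16:N, 19:O
edges: (2,8,1); (2,16,1); (6,2,1); (6,13,1); (9,8,1); (11,13,1); (11,16,1); (14,6,2); (19,2,1); (19,13,1); (19,15,1)


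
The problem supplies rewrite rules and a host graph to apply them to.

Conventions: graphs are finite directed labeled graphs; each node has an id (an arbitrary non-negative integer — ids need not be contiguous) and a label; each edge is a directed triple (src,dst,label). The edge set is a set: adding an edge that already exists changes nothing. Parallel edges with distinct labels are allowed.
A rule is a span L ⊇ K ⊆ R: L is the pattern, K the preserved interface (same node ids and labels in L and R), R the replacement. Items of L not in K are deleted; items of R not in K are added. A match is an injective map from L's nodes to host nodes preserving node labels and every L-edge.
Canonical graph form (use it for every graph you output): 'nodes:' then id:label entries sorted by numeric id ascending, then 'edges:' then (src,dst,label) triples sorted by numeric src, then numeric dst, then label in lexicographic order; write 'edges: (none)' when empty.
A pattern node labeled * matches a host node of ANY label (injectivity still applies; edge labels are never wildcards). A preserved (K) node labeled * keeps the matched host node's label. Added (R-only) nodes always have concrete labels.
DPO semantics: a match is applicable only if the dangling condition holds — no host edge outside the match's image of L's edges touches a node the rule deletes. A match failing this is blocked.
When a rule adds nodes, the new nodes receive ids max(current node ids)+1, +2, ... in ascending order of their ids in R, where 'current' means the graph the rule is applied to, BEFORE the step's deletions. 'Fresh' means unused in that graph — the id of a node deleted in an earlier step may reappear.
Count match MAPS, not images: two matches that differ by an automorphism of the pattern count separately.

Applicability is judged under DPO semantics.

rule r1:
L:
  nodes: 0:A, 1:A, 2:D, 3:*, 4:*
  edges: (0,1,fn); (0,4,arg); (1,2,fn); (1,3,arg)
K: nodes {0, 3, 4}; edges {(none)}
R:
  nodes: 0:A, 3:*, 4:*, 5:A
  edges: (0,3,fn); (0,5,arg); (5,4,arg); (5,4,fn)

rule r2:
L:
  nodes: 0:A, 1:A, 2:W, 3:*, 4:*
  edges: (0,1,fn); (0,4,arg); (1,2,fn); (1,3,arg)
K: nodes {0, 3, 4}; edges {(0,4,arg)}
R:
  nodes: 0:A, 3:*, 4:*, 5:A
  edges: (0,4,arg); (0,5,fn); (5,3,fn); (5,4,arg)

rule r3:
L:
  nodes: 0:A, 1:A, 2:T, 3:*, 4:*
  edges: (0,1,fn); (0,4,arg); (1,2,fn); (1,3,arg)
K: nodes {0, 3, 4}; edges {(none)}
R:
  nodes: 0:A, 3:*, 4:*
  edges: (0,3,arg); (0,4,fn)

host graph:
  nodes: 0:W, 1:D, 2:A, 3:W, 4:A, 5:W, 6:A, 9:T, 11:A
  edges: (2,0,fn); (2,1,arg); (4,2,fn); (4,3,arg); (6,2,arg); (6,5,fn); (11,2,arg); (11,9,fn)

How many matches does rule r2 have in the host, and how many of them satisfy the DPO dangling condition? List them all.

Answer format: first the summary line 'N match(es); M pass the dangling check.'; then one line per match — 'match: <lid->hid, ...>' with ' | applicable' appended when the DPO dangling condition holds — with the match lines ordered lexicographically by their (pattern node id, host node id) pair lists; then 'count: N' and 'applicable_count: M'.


1 match(es); 0 pass the dangling check.
match: 0->4, 1->2, 2->0, 3->1, 4->3
count: 1
applicable_count: 0


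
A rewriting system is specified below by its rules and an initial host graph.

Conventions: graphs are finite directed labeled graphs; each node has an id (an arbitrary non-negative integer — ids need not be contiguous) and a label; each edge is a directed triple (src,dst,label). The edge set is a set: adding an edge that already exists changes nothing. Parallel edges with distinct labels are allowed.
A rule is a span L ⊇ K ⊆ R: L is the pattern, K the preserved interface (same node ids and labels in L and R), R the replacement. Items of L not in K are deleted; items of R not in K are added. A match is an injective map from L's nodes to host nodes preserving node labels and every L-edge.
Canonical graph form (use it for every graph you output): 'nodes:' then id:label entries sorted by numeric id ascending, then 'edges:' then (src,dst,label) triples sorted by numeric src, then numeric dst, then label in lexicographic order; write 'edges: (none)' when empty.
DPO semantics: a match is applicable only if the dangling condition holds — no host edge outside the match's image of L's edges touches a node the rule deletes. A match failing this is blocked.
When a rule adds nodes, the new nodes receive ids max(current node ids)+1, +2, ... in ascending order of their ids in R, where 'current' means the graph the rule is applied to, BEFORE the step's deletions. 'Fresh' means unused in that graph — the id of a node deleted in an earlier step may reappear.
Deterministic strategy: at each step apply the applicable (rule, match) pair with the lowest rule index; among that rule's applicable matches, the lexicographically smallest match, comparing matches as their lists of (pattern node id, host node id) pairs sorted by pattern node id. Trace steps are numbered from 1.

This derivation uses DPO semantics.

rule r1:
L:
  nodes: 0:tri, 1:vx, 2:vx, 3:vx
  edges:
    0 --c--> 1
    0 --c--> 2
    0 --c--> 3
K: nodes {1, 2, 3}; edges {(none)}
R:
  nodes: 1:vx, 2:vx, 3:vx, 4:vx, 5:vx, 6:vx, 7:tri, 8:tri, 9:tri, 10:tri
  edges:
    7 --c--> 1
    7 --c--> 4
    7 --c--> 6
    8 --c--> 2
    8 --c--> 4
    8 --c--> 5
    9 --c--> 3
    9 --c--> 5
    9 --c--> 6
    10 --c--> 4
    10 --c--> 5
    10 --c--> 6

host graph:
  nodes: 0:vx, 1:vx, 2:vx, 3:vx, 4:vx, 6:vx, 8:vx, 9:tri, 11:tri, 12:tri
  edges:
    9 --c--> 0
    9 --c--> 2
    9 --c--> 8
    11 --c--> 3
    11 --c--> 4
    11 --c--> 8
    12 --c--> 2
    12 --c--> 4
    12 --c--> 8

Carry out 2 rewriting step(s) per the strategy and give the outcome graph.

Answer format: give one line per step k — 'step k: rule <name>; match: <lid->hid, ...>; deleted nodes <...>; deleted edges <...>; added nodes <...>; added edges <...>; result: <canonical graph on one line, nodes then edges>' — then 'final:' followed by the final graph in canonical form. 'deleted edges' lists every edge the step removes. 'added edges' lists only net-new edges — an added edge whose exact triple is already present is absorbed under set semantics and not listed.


step 1: rule r1; match: 0->9, 1->0, 2->2, 3->8; deleted nodes 9; deleted edges (9,0,c); (9,2,c); (9,8,c); added nodes 13, 14, 15, 16, 17, 18, 19; added edges (16,0,c); (16,13,c); (16,15,c); (17,2,c); (17,13,c); (17,14,c); (18,8,c); (18,14,c); (18,15,c); (19,13,c); (19,14,c); (19,15,c); result: nodes: 0:vx, 1:vx, 2:vx, 3:vx, 4:vx, 6:vx, 8:vx, 11:tri, 12:tri, 13:vx, 14:vx, 15:vx, 16:tri, 17:tri, 18:tri, 19:tri edges: (11,3,c); (11,4,c); (11,8,c); (12,2,c); (12,4,c); (12,8,c); (16,0,c); (16,13,c); (16,15,c); (17,2,c); (17,13,c); (17,14,c); (18,8,c); (18,14,c); (18,15,c); (19,13,c); (19,14,c); (19,15,c)
step 2: rule r1; match: 0->11, 1->3, 2->4, 3->8; deleted nodes 11; deleted edges (11,3,c); (11,4,c); (11,8,c); added nodes 20, 21, 22, 23, 24, 25, 26; added edges (23,3,c); (23,20,c); (23,22,c); (24,4,c); (24,20,c); (24,21,c); (25,8,c); (25,21,c); (25,22,c); (26,20,c); (26,21,c); (26,22,c); result: nodes: 0:vx, 1:vx, 2:vx, 3:vx, 4:vx, 6:vx, 8:vx, 12:tri, 13:vx, 14:vx, 15:vx, 16:tri, 17:tri, 18:tri, 19:tri, 20:vx, 21:vx, 22:vx, 23:tri, 24:tri, 25:tri, 26:tri edges: (12,2,c); (12,4,c); (12,8,c); (16,0,c); (16,13,c); (16,15,c); (17,2,c); (17,13,c); (17,14,c); (18,8,c); (18,14,c); (18,15,c); (19,13,c); (19,14,c); (19,15,c); (23,3,c); (23,20,c); (23,22,c); (24,4,c); (24,20,c); (24,21,c); (25,8,c); (25,21,c); (25,22,c); (26,20,c); (26,21,c); (26,22,c)
final:
nodes: 0:vx, 1:vx, 2:vx, 3:vx, 4:vx, 6:vx, 8:vx, 12:tri, 13:vx, 14:vx, 15:vx, 16:tri, 17:tri, 18:tri, 19:tri, 20:vx, 21:vx, 22:vx, 23:tri, 24:tri, 25:tri, 26:tri
edges: (12,2,c); (12,4,c); (12,8,c); (16,0,c); (16,13,c); (16,15,c); (17,2,c); (17,13,c); (17,14,c); (18,8,c); (18,14,c); (18,15,c); (19,13,c); (19,14,c); (19,15,c); (23,3,c); (23,20,c); (23,22,c); (24,4,c); (24,20,c); (24,21,c); (25,8,c); (25,21,c); (25,22,c); (26,20,c); (26,21,c); (26,22,c)


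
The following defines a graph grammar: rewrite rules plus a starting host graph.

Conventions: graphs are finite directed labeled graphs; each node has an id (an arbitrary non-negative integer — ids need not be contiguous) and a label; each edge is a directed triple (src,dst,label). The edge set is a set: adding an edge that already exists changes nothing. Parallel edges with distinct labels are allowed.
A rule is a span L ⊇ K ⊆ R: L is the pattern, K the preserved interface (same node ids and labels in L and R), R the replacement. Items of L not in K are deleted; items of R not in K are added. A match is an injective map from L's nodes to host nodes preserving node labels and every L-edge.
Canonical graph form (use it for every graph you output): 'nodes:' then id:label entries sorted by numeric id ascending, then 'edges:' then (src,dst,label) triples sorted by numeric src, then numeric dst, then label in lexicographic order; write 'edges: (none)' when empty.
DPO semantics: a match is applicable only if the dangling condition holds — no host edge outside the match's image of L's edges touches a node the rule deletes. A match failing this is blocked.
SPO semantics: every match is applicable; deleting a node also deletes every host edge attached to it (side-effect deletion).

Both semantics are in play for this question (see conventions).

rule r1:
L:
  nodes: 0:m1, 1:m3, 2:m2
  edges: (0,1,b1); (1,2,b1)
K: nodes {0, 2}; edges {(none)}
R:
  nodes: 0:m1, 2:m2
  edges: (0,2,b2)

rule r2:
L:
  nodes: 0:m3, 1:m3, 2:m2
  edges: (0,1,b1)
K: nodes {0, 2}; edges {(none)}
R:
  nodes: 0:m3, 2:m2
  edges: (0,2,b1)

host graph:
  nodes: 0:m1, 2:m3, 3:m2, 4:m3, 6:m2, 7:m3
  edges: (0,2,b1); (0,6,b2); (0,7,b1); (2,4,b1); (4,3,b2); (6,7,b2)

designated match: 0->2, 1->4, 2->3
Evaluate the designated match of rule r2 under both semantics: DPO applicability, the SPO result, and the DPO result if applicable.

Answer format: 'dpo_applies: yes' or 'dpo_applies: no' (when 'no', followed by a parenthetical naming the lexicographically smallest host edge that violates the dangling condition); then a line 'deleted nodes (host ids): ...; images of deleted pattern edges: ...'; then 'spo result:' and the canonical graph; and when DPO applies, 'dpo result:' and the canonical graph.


dpo_applies: no
(the rule deletes node 4, which keeps host edge (4,3,b2) outside the match image — the dangling condition fails, DPO blocks; SPO proceeds and side-deletes such edges)
deleted nodes (host ids): 4; images of deleted pattern edges: (2,4,b1)
spo result:
nodes: 0:m1, 2:m3, 3:m2, 6:m2, 7:m3
edges: (0,2,b1); (0,6,b2); (0,7,b1); (2,3,b1); (6,7,b2)


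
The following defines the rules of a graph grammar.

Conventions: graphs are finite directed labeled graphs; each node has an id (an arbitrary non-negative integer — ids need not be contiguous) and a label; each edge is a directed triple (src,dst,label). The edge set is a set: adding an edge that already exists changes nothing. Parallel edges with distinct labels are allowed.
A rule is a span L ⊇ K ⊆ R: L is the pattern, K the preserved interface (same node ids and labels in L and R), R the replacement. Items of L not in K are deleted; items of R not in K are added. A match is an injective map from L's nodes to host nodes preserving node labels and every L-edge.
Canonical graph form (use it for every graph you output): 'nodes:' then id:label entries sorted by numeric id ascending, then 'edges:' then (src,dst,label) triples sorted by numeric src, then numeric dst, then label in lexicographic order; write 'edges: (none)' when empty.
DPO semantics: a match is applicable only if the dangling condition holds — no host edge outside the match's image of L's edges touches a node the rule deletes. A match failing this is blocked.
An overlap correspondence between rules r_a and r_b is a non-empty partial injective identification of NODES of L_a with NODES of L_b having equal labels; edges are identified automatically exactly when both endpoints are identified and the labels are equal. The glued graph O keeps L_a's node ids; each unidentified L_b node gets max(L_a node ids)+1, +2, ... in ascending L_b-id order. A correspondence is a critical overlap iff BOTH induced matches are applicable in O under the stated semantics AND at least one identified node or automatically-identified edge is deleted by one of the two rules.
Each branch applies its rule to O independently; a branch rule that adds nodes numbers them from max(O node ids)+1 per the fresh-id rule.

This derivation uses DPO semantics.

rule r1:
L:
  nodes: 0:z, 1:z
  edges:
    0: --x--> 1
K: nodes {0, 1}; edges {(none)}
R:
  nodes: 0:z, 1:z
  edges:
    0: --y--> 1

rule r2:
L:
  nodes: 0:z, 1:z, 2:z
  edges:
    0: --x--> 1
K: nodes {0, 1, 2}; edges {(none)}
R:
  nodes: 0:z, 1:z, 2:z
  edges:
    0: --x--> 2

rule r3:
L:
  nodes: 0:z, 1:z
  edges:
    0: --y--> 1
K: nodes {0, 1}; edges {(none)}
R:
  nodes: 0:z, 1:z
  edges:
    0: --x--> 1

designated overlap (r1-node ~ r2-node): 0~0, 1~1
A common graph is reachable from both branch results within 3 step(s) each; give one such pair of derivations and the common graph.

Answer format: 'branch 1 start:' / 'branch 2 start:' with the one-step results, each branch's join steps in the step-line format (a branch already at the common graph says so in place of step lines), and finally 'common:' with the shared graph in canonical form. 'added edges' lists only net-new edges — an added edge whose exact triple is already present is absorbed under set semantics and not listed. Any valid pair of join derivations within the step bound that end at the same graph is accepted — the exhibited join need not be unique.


branch 1 start:
nodes: 0:z, 1:z, 2:z
edges: (0,1,y)
branch 2 start:
nodes: 0:z, 1:z, 2:z
edges: (0,2,x)
branch 1 step 1: rule r3; match: 0->0, 1->1; deleted nodes (none); deleted edges (0,1,y); added nodes (none); added edges (0,1,x); result: nodes: 0:z, 1:z, 2:z edges: (0,1,x)
branch 2 step 1: rule r2; match: 0->0, 1->2, 2->1; deleted nodes (none); deleted edges (0,2,x); added nodes (none); added edges (0,1,x); result: nodes: 0:z, 1:z, 2:z edges: (0,1,x)
common:
nodes: 0:z, 1:z, 2:z
edges: (0,1,x)


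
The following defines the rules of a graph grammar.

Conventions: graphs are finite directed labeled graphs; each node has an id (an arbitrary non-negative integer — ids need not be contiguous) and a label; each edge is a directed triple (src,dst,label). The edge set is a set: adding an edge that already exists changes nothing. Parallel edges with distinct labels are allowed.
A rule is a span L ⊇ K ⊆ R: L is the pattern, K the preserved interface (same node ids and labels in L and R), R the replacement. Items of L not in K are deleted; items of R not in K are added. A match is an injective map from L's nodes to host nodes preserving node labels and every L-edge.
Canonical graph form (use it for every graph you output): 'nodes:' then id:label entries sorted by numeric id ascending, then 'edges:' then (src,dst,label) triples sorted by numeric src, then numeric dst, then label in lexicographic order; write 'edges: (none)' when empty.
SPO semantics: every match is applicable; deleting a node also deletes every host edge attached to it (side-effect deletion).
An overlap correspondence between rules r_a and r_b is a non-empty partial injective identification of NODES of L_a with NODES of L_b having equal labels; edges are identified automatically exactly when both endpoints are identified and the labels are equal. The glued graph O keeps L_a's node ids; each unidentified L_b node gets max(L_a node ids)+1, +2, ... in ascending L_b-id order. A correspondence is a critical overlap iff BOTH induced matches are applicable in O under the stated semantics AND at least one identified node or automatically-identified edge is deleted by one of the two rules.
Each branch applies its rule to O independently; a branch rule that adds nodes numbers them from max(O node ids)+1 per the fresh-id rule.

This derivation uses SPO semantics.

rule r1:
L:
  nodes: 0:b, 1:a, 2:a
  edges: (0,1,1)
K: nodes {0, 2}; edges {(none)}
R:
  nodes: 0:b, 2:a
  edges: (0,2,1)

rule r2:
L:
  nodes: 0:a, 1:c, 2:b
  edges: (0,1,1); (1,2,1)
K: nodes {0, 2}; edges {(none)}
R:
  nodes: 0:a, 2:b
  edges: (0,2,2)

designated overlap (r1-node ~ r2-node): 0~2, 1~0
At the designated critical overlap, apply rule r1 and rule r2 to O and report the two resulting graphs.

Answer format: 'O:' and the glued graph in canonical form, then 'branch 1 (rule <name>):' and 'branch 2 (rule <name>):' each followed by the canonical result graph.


O:
nodes: 0:b, 1:a, 2:a, 3:c
edges: (0,1,1); (1,3,1); (3,0,1)
branch 1 (rule r1):
nodes: 0:b, 2:a, 3:c
edges: (0,2,1); (3,0,1)
branch 2 (rule r2):
nodes: 0:b, 1:a, 2:a
edges: (0,1,1); (1,0,2)


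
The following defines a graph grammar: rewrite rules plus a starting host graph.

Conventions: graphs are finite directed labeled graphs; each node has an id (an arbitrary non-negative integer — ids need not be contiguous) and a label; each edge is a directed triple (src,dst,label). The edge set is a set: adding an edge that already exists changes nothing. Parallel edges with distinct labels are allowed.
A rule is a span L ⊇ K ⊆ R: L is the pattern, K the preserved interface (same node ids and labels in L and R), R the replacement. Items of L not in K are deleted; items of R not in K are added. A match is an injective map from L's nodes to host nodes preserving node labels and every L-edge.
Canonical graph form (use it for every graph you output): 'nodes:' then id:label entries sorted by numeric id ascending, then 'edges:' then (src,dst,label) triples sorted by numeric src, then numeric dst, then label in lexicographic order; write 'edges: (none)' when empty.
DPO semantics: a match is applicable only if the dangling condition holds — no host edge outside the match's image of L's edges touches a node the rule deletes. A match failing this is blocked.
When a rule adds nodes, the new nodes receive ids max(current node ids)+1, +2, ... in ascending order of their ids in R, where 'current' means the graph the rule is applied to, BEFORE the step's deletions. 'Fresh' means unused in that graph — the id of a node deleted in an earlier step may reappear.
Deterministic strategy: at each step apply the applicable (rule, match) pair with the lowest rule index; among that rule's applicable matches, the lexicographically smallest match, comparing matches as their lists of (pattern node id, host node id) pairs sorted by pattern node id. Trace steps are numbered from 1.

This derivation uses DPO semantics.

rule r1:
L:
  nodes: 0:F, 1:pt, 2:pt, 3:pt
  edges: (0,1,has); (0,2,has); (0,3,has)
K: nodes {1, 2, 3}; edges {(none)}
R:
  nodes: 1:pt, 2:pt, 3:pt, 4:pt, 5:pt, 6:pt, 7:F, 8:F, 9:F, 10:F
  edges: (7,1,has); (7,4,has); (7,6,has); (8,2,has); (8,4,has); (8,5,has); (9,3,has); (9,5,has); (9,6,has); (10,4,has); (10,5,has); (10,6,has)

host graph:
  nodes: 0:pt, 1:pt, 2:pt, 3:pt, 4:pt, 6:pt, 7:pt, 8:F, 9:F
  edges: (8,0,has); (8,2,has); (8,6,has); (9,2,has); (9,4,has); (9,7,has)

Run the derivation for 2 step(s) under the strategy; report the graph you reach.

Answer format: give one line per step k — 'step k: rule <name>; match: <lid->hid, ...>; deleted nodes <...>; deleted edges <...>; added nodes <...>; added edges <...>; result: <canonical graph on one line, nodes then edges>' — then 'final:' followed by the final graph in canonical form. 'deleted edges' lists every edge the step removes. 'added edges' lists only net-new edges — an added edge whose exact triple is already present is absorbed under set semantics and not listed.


step 1: rule r1; match: 0->8, 1->0, 2->2, 3->6; deleted nodes 8; deleted edges (8,0,has); (8,2,has); (8,6,has); added nodes 10, 11, 12, 13, 14, 15, 16; added edges (13,0,has); (13,10,has); (13,12,has); (14,2,has); (14,10,has); (14,11,has); (15,6,has); (15,11,has); (15,12,has); (16,10,has); (16,11,has); (16,12,has); result: nodes: 0:pt, 1:pt, 2:pt, 3:pt, 4:pt, 6:pt, 7:pt, 9:F, 10:pt, 11:pt, 12:pt, 13:F, 14:F, 15:F, 16:F edges: (9,2,has); (9,4,has); (9,7,has); (13,0,has); (13,10,has); (13,12,has); (14,2,has); (14,10,has); (14,11,has); (15,6,has); (15,11,has); (15,12,has); (16,10,has); (16,11,has); (16,12,has)
step 2: rule r1; match: 0->9, 1->2, 2->4, 3->7; deleted nodes 9; deleted edges (9,2,has); (9,4,has); (9,7,has); added nodes 17, 18, 19, 20, 21, 22, 23; added edges (20,2,has); (20,17,has); (20,19,has); (21,4,has); (21,17,has); (21,18,has); (22,7,has); (22,18,has); (22,19,has); (23,17,has); (23,18,has); (23,19,has); result: nodes: 0:pt, 1:pt, 2:pt, 3:pt, 4:pt, 6:pt, 7:pt, 10:pt, 11:pt, 12:pt, 13:F, 14:F, 15:F, 16:F, 17:pt, 18:pt, 19:pt, 20:F, 21:F, 22:F, 23:F edges: (13,0,has); (13,10,has); (13,12,has); (14,2,has); (14,10,has); (14,11,has); (15,6,has); (15,11,has); (15,12,has); (16,10,has); (16,11,has); (16,12,has); (20,2,has); (20,17,has); (20,19,has); (21,4,has); (21,17,has); (21,18,has); (22,7,has); (22,18,has); (22,19,has); (23,17,has); (23,18,has); (23,19,has)
final:
nodes: 0:pt, 1:pt, 2:pt, 3:pt, 4:pt, 6:pt, 7:pt, 10:pt, 11:pt, 12:pt, 13:F, 14:F, 15:F, 16:F, 17:pt, 18:pt, 19:pt, 20:F, 21:F, 22:F, 23:F
edges: (13,0,has); (13,10,has); (13,12,has); (14,2,has); (14,10,has); (14,11,has); (15,6,has); (15,11,has); (15,12,has); (16,10,has); (16,11,has); (16,12,has); (20,2,has); (20,17,has); (20,19,has); (21,4,has); (21,17,has); (21,18,has); (22,7,has); (22,18,has); (22,19,has); (23,17,has); (23,18,has); (23,19,has)


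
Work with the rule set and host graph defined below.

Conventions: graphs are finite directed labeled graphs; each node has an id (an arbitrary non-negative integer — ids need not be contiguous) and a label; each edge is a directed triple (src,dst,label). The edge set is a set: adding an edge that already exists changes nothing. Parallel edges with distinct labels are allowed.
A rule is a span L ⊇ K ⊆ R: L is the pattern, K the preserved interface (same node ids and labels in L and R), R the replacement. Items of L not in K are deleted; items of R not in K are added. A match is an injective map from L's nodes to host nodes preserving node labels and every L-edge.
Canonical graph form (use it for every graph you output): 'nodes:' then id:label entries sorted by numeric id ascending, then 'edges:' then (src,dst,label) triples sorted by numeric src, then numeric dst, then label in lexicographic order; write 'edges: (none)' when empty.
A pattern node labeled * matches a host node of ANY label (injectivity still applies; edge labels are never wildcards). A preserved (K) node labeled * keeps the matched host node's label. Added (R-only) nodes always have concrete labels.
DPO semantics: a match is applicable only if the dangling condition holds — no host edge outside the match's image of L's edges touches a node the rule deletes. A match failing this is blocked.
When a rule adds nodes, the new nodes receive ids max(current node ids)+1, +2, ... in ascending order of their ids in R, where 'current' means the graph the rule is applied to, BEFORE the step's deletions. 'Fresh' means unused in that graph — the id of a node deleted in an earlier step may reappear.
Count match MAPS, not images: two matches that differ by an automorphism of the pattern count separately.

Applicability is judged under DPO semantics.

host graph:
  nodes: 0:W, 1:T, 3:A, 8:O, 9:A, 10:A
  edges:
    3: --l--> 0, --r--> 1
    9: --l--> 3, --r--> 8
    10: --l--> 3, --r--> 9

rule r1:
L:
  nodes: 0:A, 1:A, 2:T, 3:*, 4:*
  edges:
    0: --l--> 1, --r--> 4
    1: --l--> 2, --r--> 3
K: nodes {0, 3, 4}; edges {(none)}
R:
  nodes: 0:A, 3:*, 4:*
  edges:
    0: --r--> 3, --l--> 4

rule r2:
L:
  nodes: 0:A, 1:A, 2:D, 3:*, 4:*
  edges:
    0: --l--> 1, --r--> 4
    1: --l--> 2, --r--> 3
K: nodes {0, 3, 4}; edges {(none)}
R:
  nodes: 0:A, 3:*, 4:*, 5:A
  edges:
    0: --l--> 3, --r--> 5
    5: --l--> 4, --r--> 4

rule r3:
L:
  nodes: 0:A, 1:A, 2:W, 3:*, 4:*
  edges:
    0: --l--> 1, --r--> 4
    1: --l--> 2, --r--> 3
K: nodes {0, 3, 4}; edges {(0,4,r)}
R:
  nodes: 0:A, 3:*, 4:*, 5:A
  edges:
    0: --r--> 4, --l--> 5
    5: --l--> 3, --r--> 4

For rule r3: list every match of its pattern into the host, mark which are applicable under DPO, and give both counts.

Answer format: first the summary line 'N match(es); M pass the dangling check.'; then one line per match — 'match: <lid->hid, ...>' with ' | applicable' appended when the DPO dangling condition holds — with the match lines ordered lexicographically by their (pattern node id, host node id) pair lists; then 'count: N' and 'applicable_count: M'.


2 match(es); 0 pass the dangling check.
match: 0->9, 1->3, 2->0, 3->1, 4->8
match: 0->10, 1->3, 2->0, 3->1, 4->9
count: 2
applicable_count: 0


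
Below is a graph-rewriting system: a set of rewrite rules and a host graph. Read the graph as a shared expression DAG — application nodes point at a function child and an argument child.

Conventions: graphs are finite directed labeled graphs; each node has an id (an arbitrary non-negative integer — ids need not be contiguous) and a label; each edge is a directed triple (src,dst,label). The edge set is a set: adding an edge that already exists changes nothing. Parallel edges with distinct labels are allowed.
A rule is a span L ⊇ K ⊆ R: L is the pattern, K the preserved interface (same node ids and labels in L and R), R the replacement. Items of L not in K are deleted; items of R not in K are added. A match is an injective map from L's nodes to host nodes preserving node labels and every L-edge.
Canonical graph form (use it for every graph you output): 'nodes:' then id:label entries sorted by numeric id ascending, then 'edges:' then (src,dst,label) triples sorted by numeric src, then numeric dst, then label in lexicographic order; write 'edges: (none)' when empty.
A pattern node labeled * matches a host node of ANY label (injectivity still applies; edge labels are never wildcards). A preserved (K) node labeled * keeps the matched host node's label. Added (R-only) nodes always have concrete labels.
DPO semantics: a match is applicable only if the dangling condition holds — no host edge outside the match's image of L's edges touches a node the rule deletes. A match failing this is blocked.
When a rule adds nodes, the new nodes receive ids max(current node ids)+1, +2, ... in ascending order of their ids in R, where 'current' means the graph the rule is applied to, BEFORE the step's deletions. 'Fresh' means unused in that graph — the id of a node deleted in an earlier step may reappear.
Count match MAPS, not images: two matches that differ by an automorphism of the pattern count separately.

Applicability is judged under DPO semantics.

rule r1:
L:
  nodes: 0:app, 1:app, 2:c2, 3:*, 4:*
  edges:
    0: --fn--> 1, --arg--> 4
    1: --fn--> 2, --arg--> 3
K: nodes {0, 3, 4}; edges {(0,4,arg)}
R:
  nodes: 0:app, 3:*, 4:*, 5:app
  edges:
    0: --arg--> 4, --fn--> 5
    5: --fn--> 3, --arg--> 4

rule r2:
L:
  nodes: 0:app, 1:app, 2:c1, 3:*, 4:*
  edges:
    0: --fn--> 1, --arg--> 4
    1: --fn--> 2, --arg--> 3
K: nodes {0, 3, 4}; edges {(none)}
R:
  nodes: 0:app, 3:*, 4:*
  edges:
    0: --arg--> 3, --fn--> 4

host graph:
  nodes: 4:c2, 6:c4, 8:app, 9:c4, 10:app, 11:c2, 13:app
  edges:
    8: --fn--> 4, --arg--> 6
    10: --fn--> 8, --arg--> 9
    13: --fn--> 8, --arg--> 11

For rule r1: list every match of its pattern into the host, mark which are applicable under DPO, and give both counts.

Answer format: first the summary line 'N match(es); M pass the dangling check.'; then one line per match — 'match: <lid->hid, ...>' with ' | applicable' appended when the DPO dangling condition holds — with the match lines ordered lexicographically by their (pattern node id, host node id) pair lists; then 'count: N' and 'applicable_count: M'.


2 match(es); 0 pass the dangling check.
match: 0->10, 1->8, 2->4, 3->6, 4->9
match: 0->13, 1->8, 2->4, 3->6, 4->11
count: 2
applicable_count: 0


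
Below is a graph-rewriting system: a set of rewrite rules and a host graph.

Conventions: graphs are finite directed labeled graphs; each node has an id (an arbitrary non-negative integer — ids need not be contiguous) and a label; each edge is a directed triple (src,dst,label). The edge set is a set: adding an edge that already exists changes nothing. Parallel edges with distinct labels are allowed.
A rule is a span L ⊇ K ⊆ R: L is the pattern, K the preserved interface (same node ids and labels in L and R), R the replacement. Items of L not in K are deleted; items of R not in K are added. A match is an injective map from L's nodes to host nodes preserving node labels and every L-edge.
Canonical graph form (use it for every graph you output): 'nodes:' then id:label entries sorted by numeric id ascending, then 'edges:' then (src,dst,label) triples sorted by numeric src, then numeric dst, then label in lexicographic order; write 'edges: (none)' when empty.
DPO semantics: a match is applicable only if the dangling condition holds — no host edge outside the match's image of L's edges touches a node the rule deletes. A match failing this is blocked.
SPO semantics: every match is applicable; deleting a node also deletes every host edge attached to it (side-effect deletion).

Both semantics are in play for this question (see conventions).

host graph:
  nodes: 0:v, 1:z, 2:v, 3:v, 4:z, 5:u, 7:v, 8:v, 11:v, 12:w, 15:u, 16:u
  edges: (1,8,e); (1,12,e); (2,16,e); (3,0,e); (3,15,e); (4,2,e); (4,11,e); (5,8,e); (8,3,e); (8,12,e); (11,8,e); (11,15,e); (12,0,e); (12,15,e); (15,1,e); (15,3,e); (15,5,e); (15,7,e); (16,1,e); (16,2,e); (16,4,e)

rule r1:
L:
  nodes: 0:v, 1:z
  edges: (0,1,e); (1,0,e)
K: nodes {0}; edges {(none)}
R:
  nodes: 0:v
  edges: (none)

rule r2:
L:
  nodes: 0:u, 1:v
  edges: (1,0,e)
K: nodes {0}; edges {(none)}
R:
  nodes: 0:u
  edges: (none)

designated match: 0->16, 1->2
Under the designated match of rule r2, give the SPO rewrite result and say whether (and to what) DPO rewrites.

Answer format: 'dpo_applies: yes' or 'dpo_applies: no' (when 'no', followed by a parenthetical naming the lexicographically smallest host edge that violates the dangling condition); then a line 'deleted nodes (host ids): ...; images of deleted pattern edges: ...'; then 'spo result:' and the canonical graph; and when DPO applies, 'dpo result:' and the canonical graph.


dpo_applies: no
(the rule deletes node 2, which keeps host edge (4,2,e) outside the match image — the dangling condition fails, DPO blocks; SPO proceeds and side-deletes such edges)
deleted nodes (host ids): 2; images of deleted pattern edges: (2,16,e)
spo result:
nodes: 0:v, 1:z, 3:v, 4:z, 5:u, 7:v, 8:v, 11:v, 12:w, 15:u, 16:u
edges: (1,8,e); (1,12,e); (3,0,e); (3,15,e); (4,11,e); (5,8,e); (8,3,e); (8,12,e); (11,8,e); (11,15,e); (12,0,e); (12,15,e); (15,1,e); (15,3,e); (15,5,e); (15,7,e); (16,1,e); (16,4,e)
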